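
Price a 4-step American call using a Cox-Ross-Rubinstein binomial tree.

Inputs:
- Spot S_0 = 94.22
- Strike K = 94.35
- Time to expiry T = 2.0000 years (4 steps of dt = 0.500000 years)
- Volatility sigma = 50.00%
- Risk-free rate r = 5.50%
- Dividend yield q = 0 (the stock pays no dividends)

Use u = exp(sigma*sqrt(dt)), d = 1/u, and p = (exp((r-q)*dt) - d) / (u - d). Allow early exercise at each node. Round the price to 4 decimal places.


dt = T/N = 0.500000
u = exp(sigma*sqrt(dt)) = 1.424119; d = 1/u = 0.702189
p = (exp((r-q)*dt) - d) / (u - d) = 0.451142
Discount per step: exp(-r*dt) = 0.972875
Stock lattice S(k, i) with i counting down-moves:
  k=0: S(0,0) = 94.2200
  k=1: S(1,0) = 134.1805; S(1,1) = 66.1602
  k=2: S(2,0) = 191.0890; S(2,1) = 94.2200; S(2,2) = 46.4569
  k=3: S(3,0) = 272.1335; S(3,1) = 134.1805; S(3,2) = 66.1602; S(3,3) = 32.6215
  k=4: S(4,0) = 387.5505; S(4,1) = 191.0890; S(4,2) = 94.2200; S(4,3) = 46.4569; S(4,4) = 22.9065
Terminal payoffs V(N, i) = max(S_T - K, 0):
  V(4,0) = 293.200451; V(4,1) = 96.738994; V(4,2) = 0.000000; V(4,3) = 0.000000; V(4,4) = 0.000000
Backward induction: V(k, i) = exp(-r*dt) * [p * V(k+1, i) + (1-p) * V(k+1, i+1)]; then take max(V_cont, immediate exercise) for American.
  V(3,0) = exp(-r*dt) * [p*293.200451 + (1-p)*96.738994] = 180.342744; exercise = 177.783470; V(3,0) = max -> 180.342744
  V(3,1) = exp(-r*dt) * [p*96.738994 + (1-p)*0.000000] = 42.459184; exercise = 39.830494; V(3,1) = max -> 42.459184
  V(3,2) = exp(-r*dt) * [p*0.000000 + (1-p)*0.000000] = 0.000000; exercise = 0.000000; V(3,2) = max -> 0.000000
  V(3,3) = exp(-r*dt) * [p*0.000000 + (1-p)*0.000000] = 0.000000; exercise = 0.000000; V(3,3) = max -> 0.000000
  V(2,0) = exp(-r*dt) * [p*180.342744 + (1-p)*42.459184] = 101.825186; exercise = 96.738994; V(2,0) = max -> 101.825186
  V(2,1) = exp(-r*dt) * [p*42.459184 + (1-p)*0.000000] = 18.635529; exercise = 0.000000; V(2,1) = max -> 18.635529
  V(2,2) = exp(-r*dt) * [p*0.000000 + (1-p)*0.000000] = 0.000000; exercise = 0.000000; V(2,2) = max -> 0.000000
  V(1,0) = exp(-r*dt) * [p*101.825186 + (1-p)*18.635529] = 54.642353; exercise = 39.830494; V(1,0) = max -> 54.642353
  V(1,1) = exp(-r*dt) * [p*18.635529 + (1-p)*0.000000] = 8.179218; exercise = 0.000000; V(1,1) = max -> 8.179218
  V(0,0) = exp(-r*dt) * [p*54.642353 + (1-p)*8.179218] = 28.350235; exercise = 0.000000; V(0,0) = max -> 28.350235

Answer: Price = V(0,0) = 28.3502


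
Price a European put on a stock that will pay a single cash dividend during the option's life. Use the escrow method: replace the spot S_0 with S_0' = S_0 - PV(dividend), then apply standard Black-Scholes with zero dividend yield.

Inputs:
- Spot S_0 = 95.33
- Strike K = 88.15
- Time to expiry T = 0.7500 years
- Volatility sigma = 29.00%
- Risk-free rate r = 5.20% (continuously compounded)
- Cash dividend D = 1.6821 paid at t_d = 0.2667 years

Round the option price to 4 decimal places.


Answer: Price = 5.1597

Derivation:
PV(D) = D * exp(-r * t_d) = 1.6821 * 0.98622732 = 1.65893298
S_0' = S_0 - PV(D) = 95.3300 - 1.65893298 = 93.67106702
d1 = (ln(S_0'/K) + (r + sigma^2/2)*T) / (sigma*sqrt(T)) = 0.52274866
d2 = d1 - sigma*sqrt(T) = 0.27160129
exp(-rT) = 0.96175071
N(-d1) = 0.30057459; N(-d2) = 0.39296430
P = K * exp(-rT) * N(-d2) - S_0' * N(-d1) = 88.1500 * 0.96175071 * 0.39296430 - 93.67106702 * 0.30057459 = 5.1597


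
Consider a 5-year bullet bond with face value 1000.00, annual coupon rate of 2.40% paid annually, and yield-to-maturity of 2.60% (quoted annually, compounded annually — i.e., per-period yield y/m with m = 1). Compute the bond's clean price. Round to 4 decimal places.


Coupon per period c = face * coupon_rate / m = 24.000000
Periods per year m = 1; per-period yield y/m = 0.026000
Number of cashflows N = 5
Cashflows (t years, CF_t, discount factor 1/(1+y/m)^(m*t), PV):
  t = 1.0000: CF_t = 24.000000, DF = 0.974659, PV = 23.391813
  t = 2.0000: CF_t = 24.000000, DF = 0.949960, PV = 22.799038
  t = 3.0000: CF_t = 24.000000, DF = 0.925887, PV = 22.221284
  t = 4.0000: CF_t = 24.000000, DF = 0.902424, PV = 21.658172
  t = 5.0000: CF_t = 1024.000000, DF = 0.879555, PV = 900.664723
Price P = sum_t PV_t = 990.735030

Answer: Price = 990.7350


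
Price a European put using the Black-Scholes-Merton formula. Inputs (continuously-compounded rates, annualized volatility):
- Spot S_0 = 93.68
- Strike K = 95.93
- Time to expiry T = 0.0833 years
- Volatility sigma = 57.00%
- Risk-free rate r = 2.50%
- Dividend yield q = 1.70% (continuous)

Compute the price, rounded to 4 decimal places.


d1 = (ln(S/K) + (r - q + 0.5*sigma^2) * T) / (sigma * sqrt(T)) = -0.05796270
d2 = d1 - sigma * sqrt(T) = -0.22247461
exp(-rT) = 0.99791967; exp(-qT) = 0.99858490
P = K * exp(-rT) * N(-d2) - S_0 * exp(-qT) * N(-d1)
N(-d1) = 0.52311083; N(-d2) = 0.58802778
P = 95.9300 * 0.99791967 * 0.58802778 - 93.6800 * 0.99858490 * 0.52311083 = 7.3565

Answer: Price = 7.3565


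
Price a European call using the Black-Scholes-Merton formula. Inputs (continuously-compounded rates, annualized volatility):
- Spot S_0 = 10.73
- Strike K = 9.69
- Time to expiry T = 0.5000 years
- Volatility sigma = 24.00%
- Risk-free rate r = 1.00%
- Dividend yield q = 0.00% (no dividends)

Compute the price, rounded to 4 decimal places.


Answer: Price = 1.3649

Derivation:
d1 = (ln(S/K) + (r - q + 0.5*sigma^2) * T) / (sigma * sqrt(T)) = 0.71505661
d2 = d1 - sigma * sqrt(T) = 0.54535098
exp(-rT) = 0.99501248; exp(-qT) = 1.00000000
C = S_0 * exp(-qT) * N(d1) - K * exp(-rT) * N(d2)
N(d1) = 0.76271297; N(d2) = 0.70724393
C = 10.7300 * 1.00000000 * 0.76271297 - 9.6900 * 0.99501248 * 0.70724393 = 1.3649


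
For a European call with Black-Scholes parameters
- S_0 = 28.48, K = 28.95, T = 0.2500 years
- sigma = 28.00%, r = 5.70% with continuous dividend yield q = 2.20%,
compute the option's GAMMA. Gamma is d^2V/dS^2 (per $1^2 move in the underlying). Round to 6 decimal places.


Answer: Gamma = 0.099495

Derivation:
d1 = 0.0155848752; d2 = -0.1244151248
phi(d1) = 0.3988938341; exp(-qT) = 0.9945150973; exp(-rT) = 0.9858510507
Gamma = exp(-qT) * phi(d1) / (S * sigma * sqrt(T)) = 0.9945150973 * 0.3988938341 / (28.4800 * 0.2800 * 0.5000000000) = 0.099495


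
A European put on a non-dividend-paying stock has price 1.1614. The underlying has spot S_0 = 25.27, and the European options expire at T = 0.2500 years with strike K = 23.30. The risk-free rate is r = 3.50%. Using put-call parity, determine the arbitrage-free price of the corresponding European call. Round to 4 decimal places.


Put-call parity: C - P = S_0 * exp(-qT) - K * exp(-rT).
S_0 * exp(-qT) = 25.2700 * 1.00000000 = 25.27000000
K * exp(-rT) = 23.3000 * 0.99128817 = 23.09701436
C = P + S*exp(-qT) - K*exp(-rT)
C = 1.1614 + 25.27000000 - 23.09701436 = 3.3344

Answer: Call price = 3.3344


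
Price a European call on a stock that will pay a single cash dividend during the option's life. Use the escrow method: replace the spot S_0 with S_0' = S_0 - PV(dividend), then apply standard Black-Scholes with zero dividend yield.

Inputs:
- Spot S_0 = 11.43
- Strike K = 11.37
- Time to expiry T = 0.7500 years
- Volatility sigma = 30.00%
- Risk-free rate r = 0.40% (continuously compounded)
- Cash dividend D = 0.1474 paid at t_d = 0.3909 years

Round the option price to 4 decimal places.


Answer: Price = 1.1425

Derivation:
PV(D) = D * exp(-r * t_d) = 0.1474 * 0.99843762 = 0.14716971
S_0' = S_0 - PV(D) = 11.4300 - 0.14716971 = 11.28283029
d1 = (ln(S_0'/K) + (r + sigma^2/2)*T) / (sigma*sqrt(T)) = 0.11182820
d2 = d1 - sigma*sqrt(T) = -0.14797942
exp(-rT) = 0.99700450
N(d1) = 0.54452019; N(d2) = 0.44117951
C = S_0' * N(d1) - K * exp(-rT) * N(d2) = 11.28283029 * 0.54452019 - 11.3700 * 0.99700450 * 0.44117951 = 1.1425


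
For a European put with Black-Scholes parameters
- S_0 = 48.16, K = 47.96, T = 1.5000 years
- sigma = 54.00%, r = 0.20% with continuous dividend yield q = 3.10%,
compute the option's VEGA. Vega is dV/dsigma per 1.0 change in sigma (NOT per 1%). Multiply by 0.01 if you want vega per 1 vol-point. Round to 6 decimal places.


d1 = 0.2712000513; d2 = -0.3901621793
phi(d1) = 0.3845377686; exp(-qT) = 0.9545645606; exp(-rT) = 0.9970044955
Vega = S * exp(-qT) * phi(d1) * sqrt(T) = 48.1600 * 0.9545645606 * 0.3845377686 * 1.2247448714 = 21.650923

Answer: Vega = 21.650923


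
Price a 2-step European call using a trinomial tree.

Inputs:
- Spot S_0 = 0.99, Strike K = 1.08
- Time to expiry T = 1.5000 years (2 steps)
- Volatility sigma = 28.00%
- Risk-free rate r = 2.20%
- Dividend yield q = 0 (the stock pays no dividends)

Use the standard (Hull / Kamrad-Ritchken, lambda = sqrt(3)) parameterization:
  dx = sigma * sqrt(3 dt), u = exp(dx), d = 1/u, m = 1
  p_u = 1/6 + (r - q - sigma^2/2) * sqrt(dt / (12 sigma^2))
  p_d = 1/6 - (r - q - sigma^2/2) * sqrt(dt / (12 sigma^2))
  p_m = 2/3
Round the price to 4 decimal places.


Answer: Price = V(0,0) = 0.1102

Derivation:
dt = T/N = 0.750000; dx = sigma*sqrt(3*dt) = 0.420000
u = exp(dx) = 1.521962; d = 1/u = 0.657047
p_u = 0.151310, p_m = 0.666667, p_d = 0.182024
Discount per step: exp(-r*dt) = 0.983635
Stock lattice S(k, j) with j the centered position index:
  k=0: S(0,+0) = 0.9900
  k=1: S(1,-1) = 0.6505; S(1,+0) = 0.9900; S(1,+1) = 1.5067
  k=2: S(2,-2) = 0.4274; S(2,-1) = 0.6505; S(2,+0) = 0.9900; S(2,+1) = 1.5067; S(2,+2) = 2.2932
Terminal payoffs V(N, j) = max(S_T - K, 0):
  V(2,-2) = 0.000000; V(2,-1) = 0.000000; V(2,+0) = 0.000000; V(2,+1) = 0.426742; V(2,+2) = 1.213203
Backward induction: V(k, j) = exp(-r*dt) * [p_u * V(k+1, j+1) + p_m * V(k+1, j) + p_d * V(k+1, j-1)]
  V(1,-1) = exp(-r*dt) * [p_u*0.000000 + p_m*0.000000 + p_d*0.000000] = 0.000000
  V(1,+0) = exp(-r*dt) * [p_u*0.426742 + p_m*0.000000 + p_d*0.000000] = 0.063513
  V(1,+1) = exp(-r*dt) * [p_u*1.213203 + p_m*0.426742 + p_d*0.000000] = 0.460404
  V(0,+0) = exp(-r*dt) * [p_u*0.460404 + p_m*0.063513 + p_d*0.000000] = 0.110173


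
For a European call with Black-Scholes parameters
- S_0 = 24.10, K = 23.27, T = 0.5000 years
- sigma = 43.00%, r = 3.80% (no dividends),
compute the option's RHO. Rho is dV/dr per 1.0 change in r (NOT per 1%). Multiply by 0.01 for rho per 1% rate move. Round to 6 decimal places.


d1 = 0.3297809973; d2 = 0.0257250814
phi(d1) = 0.3778279724; exp(-qT) = 1.0000000000; exp(-rT) = 0.9811793622
N(d2) = 0.5102616908
Rho = K*T*exp(-rT)*N(d2) = 23.2700 * 0.5000 * 0.9811793622 * 0.5102616908 = 5.825159

Answer: Rho = 5.825159


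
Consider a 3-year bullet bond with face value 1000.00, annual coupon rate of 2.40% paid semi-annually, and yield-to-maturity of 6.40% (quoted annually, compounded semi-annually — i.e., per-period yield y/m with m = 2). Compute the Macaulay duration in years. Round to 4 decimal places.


Answer: Macaulay duration = 2.9062 years

Derivation:
Coupon per period c = face * coupon_rate / m = 12.000000
Periods per year m = 2; per-period yield y/m = 0.032000
Number of cashflows N = 6
Cashflows (t years, CF_t, discount factor 1/(1+y/m)^(m*t), PV):
  t = 0.5000: CF_t = 12.000000, DF = 0.968992, PV = 11.627907
  t = 1.0000: CF_t = 12.000000, DF = 0.938946, PV = 11.267352
  t = 1.5000: CF_t = 12.000000, DF = 0.909831, PV = 10.917976
  t = 2.0000: CF_t = 12.000000, DF = 0.881620, PV = 10.579435
  t = 2.5000: CF_t = 12.000000, DF = 0.854283, PV = 10.251390
  t = 3.0000: CF_t = 1012.000000, DF = 0.827793, PV = 837.726645
Price P = sum_t PV_t = 892.370704
Macaulay numerator sum_t t * PV_t:
  t * PV_t at t = 0.5000: 5.813953
  t * PV_t at t = 1.0000: 11.267352
  t * PV_t at t = 1.5000: 16.376965
  t * PV_t at t = 2.0000: 21.158869
  t * PV_t at t = 2.5000: 25.628475
  t * PV_t at t = 3.0000: 2513.179934
Macaulay duration D = (sum_t t * PV_t) / P = 2593.425548 / 892.370704 = 2.906220


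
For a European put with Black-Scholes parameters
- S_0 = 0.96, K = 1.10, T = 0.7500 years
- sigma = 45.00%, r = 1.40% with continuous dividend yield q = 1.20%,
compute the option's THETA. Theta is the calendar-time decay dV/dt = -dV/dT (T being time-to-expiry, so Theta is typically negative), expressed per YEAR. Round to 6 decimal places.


Answer: Theta = -0.093139

Derivation:
d1 = -0.1506106045; d2 = -0.5403220362
phi(d1) = 0.3944431284; exp(-qT) = 0.9910403788; exp(-rT) = 0.9895549326
Theta = -S*exp(-qT)*phi(d1)*sigma/(2*sqrt(T)) + r*K*exp(-rT)*N(-d2) - q*S*exp(-qT)*N(-d1)
N(-d1) = 0.5598585522; N(-d2) = 0.7055125180; sqrt(T) = 0.8660254038
Term 1 = -0.9600 * 0.9910403788 * 0.3944431284 * 0.4500 / (2 * 0.8660254038) = -0.0974987087
Term 2 = 0.0140 * 1.1000 * 0.9895549326 * 0.7055125180 = 0.0107514082
Term 3 = -0.0120 * 0.9600 * 0.9910403788 * 0.5598585522 = -0.0063917848
Theta = -0.0974987087 + (0.0107514082) + (-0.0063917848) = -0.093139


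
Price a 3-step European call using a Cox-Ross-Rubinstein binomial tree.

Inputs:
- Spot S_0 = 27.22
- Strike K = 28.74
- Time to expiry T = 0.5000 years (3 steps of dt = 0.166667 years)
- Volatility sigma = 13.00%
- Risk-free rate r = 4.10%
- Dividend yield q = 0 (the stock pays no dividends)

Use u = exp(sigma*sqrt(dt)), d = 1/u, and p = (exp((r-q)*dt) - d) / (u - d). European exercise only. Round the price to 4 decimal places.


Answer: Price = V(0,0) = 0.5217

Derivation:
dt = T/N = 0.166667
u = exp(sigma*sqrt(dt)) = 1.054506; d = 1/u = 0.948311
p = (exp((r-q)*dt) - d) / (u - d) = 0.551303
Discount per step: exp(-r*dt) = 0.993190
Stock lattice S(k, i) with i counting down-moves:
  k=0: S(0,0) = 27.2200
  k=1: S(1,0) = 28.7036; S(1,1) = 25.8130
  k=2: S(2,0) = 30.2682; S(2,1) = 27.2200; S(2,2) = 24.4788
  k=3: S(3,0) = 31.9180; S(3,1) = 28.7036; S(3,2) = 25.8130; S(3,3) = 23.2135
Terminal payoffs V(N, i) = max(S_T - K, 0):
  V(3,0) = 3.177959; V(3,1) = 0.000000; V(3,2) = 0.000000; V(3,3) = 0.000000
Backward induction: V(k, i) = exp(-r*dt) * [p * V(k+1, i) + (1-p) * V(k+1, i+1)].
  V(2,0) = exp(-r*dt) * [p*3.177959 + (1-p)*0.000000] = 1.740086
  V(2,1) = exp(-r*dt) * [p*0.000000 + (1-p)*0.000000] = 0.000000
  V(2,2) = exp(-r*dt) * [p*0.000000 + (1-p)*0.000000] = 0.000000
  V(1,0) = exp(-r*dt) * [p*1.740086 + (1-p)*0.000000] = 0.952782
  V(1,1) = exp(-r*dt) * [p*0.000000 + (1-p)*0.000000] = 0.000000
  V(0,0) = exp(-r*dt) * [p*0.952782 + (1-p)*0.000000] = 0.521694


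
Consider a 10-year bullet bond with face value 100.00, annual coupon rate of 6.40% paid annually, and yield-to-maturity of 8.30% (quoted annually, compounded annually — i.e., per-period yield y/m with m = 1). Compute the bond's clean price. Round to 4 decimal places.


Answer: Price = 87.4216

Derivation:
Coupon per period c = face * coupon_rate / m = 6.400000
Periods per year m = 1; per-period yield y/m = 0.083000
Number of cashflows N = 10
Cashflows (t years, CF_t, discount factor 1/(1+y/m)^(m*t), PV):
  t = 1.0000: CF_t = 6.400000, DF = 0.923361, PV = 5.909511
  t = 2.0000: CF_t = 6.400000, DF = 0.852596, PV = 5.456612
  t = 3.0000: CF_t = 6.400000, DF = 0.787254, PV = 5.038423
  t = 4.0000: CF_t = 6.400000, DF = 0.726919, PV = 4.652283
  t = 5.0000: CF_t = 6.400000, DF = 0.671209, PV = 4.295737
  t = 6.0000: CF_t = 6.400000, DF = 0.619768, PV = 3.966516
  t = 7.0000: CF_t = 6.400000, DF = 0.572270, PV = 3.662527
  t = 8.0000: CF_t = 6.400000, DF = 0.528412, PV = 3.381834
  t = 9.0000: CF_t = 6.400000, DF = 0.487915, PV = 3.122654
  t = 10.0000: CF_t = 106.400000, DF = 0.450521, PV = 47.935478
Price P = sum_t PV_t = 87.421574


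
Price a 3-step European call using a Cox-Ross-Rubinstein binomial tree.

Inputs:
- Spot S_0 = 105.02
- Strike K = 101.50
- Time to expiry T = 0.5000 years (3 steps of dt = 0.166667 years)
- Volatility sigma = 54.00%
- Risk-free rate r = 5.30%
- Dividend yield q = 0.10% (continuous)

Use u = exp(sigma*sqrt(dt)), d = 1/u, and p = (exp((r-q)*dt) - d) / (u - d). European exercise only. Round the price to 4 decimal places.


dt = T/N = 0.166667
u = exp(sigma*sqrt(dt)) = 1.246643; d = 1/u = 0.802154
p = (exp((r-q)*dt) - d) / (u - d) = 0.464691
Discount per step: exp(-r*dt) = 0.991206
Stock lattice S(k, i) with i counting down-moves:
  k=0: S(0,0) = 105.0200
  k=1: S(1,0) = 130.9224; S(1,1) = 84.2423
  k=2: S(2,0) = 163.2135; S(2,1) = 105.0200; S(2,2) = 67.5753
  k=3: S(3,0) = 203.4689; S(3,1) = 130.9224; S(3,2) = 84.2423; S(3,3) = 54.2058
Terminal payoffs V(N, i) = max(S_T - K, 0):
  V(3,0) = 101.968874; V(3,1) = 29.422414; V(3,2) = 0.000000; V(3,3) = 0.000000
Backward induction: V(k, i) = exp(-r*dt) * [p * V(k+1, i) + (1-p) * V(k+1, i+1)].
  V(2,0) = exp(-r*dt) * [p*101.968874 + (1-p)*29.422414] = 62.578903
  V(2,1) = exp(-r*dt) * [p*29.422414 + (1-p)*0.000000] = 13.552103
  V(2,2) = exp(-r*dt) * [p*0.000000 + (1-p)*0.000000] = 0.000000
  V(1,0) = exp(-r*dt) * [p*62.578903 + (1-p)*13.552103] = 36.014896
  V(1,1) = exp(-r*dt) * [p*13.552103 + (1-p)*0.000000] = 6.242163
  V(0,0) = exp(-r*dt) * [p*36.014896 + (1-p)*6.242163] = 19.900728

Answer: Price = V(0,0) = 19.9007


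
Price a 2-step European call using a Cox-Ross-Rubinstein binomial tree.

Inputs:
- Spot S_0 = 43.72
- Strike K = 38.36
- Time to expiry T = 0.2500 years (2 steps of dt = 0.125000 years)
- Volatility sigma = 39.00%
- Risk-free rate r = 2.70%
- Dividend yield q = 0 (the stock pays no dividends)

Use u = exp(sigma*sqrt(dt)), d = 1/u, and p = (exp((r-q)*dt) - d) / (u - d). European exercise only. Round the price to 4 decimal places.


Answer: Price = V(0,0) = 7.0203

Derivation:
dt = T/N = 0.125000
u = exp(sigma*sqrt(dt)) = 1.147844; d = 1/u = 0.871198
p = (exp((r-q)*dt) - d) / (u - d) = 0.477803
Discount per step: exp(-r*dt) = 0.996631
Stock lattice S(k, i) with i counting down-moves:
  k=0: S(0,0) = 43.7200
  k=1: S(1,0) = 50.1838; S(1,1) = 38.0888
  k=2: S(2,0) = 57.6032; S(2,1) = 43.7200; S(2,2) = 33.1829
Terminal payoffs V(N, i) = max(S_T - K, 0):
  V(2,0) = 19.243153; V(2,1) = 5.360000; V(2,2) = 0.000000
Backward induction: V(k, i) = exp(-r*dt) * [p * V(k+1, i) + (1-p) * V(k+1, i+1)].
  V(1,0) = exp(-r*dt) * [p*19.243153 + (1-p)*5.360000] = 11.953008
  V(1,1) = exp(-r*dt) * [p*5.360000 + (1-p)*0.000000] = 2.552397
  V(0,0) = exp(-r*dt) * [p*11.953008 + (1-p)*2.552397] = 7.020307


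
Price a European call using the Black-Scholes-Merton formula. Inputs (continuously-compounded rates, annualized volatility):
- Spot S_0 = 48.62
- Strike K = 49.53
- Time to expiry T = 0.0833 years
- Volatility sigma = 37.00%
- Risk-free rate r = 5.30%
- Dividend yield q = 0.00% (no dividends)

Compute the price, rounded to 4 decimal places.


Answer: Price = 1.7574

Derivation:
d1 = (ln(S/K) + (r - q + 0.5*sigma^2) * T) / (sigma * sqrt(T)) = -0.07891110
d2 = d1 - sigma * sqrt(T) = -0.18569953
exp(-rT) = 0.99559483; exp(-qT) = 1.00000000
C = S_0 * exp(-qT) * N(d1) - K * exp(-rT) * N(d2)
N(d1) = 0.46855167; N(d2) = 0.42634020
C = 48.6200 * 1.00000000 * 0.46855167 - 49.5300 * 0.99559483 * 0.42634020 = 1.7574


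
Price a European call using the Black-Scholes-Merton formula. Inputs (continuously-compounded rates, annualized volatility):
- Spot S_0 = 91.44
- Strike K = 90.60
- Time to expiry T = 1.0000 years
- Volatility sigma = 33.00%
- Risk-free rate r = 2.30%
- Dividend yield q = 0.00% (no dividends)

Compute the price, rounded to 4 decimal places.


d1 = (ln(S/K) + (r - q + 0.5*sigma^2) * T) / (sigma * sqrt(T)) = 0.26266305
d2 = d1 - sigma * sqrt(T) = -0.06733695
exp(-rT) = 0.97726248; exp(-qT) = 1.00000000
C = S_0 * exp(-qT) * N(d1) - K * exp(-rT) * N(d2)
N(d1) = 0.60359485; N(d2) = 0.47315673
C = 91.4400 * 1.00000000 * 0.60359485 - 90.6000 * 0.97726248 * 0.47315673 = 13.2994

Answer: Price = 13.2994


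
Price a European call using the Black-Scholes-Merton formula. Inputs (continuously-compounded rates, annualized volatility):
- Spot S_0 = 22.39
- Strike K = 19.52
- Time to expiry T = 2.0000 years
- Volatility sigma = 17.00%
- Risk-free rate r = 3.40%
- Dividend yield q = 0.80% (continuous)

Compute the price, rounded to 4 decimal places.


Answer: Price = 4.3882

Derivation:
d1 = (ln(S/K) + (r - q + 0.5*sigma^2) * T) / (sigma * sqrt(T)) = 0.90707179
d2 = d1 - sigma * sqrt(T) = 0.66665549
exp(-rT) = 0.93426047; exp(-qT) = 0.98412732
C = S_0 * exp(-qT) * N(d1) - K * exp(-rT) * N(d2)
N(d1) = 0.81781558; N(d2) = 0.74750389
C = 22.3900 * 0.98412732 * 0.81781558 - 19.5200 * 0.93426047 * 0.74750389 = 4.3882


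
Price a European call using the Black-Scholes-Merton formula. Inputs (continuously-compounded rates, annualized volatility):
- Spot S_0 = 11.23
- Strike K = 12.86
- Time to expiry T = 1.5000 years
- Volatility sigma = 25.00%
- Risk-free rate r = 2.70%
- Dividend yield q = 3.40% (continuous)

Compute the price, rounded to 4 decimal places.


Answer: Price = 0.7164

Derivation:
d1 = (ln(S/K) + (r - q + 0.5*sigma^2) * T) / (sigma * sqrt(T)) = -0.32384851
d2 = d1 - sigma * sqrt(T) = -0.63003473
exp(-rT) = 0.96030916; exp(-qT) = 0.95027867
C = S_0 * exp(-qT) * N(d1) - K * exp(-rT) * N(d2)
N(d1) = 0.37302636; N(d2) = 0.26433593
C = 11.2300 * 0.95027867 * 0.37302636 - 12.8600 * 0.96030916 * 0.26433593 = 0.7164


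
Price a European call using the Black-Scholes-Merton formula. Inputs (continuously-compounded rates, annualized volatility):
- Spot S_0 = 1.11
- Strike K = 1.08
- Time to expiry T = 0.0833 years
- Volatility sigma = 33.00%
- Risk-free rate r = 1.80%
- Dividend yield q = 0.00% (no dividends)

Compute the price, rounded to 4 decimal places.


Answer: Price = 0.0593

Derivation:
d1 = (ln(S/K) + (r - q + 0.5*sigma^2) * T) / (sigma * sqrt(T)) = 0.35103682
d2 = d1 - sigma * sqrt(T) = 0.25579308
exp(-rT) = 0.99850172; exp(-qT) = 1.00000000
C = S_0 * exp(-qT) * N(d1) - K * exp(-rT) * N(d2)
N(d1) = 0.63721964; N(d2) = 0.60094469
C = 1.1100 * 1.00000000 * 0.63721964 - 1.0800 * 0.99850172 * 0.60094469 = 0.0593


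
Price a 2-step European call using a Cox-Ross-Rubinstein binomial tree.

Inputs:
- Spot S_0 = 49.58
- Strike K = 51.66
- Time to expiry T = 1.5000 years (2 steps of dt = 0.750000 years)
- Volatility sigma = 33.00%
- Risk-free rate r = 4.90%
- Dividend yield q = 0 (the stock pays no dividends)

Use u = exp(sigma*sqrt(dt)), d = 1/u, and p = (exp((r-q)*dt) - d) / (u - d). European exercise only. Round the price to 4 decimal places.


dt = T/N = 0.750000
u = exp(sigma*sqrt(dt)) = 1.330811; d = 1/u = 0.751422
p = (exp((r-q)*dt) - d) / (u - d) = 0.493644
Discount per step: exp(-r*dt) = 0.963917
Stock lattice S(k, i) with i counting down-moves:
  k=0: S(0,0) = 49.5800
  k=1: S(1,0) = 65.9816; S(1,1) = 37.2555
  k=2: S(2,0) = 87.8090; S(2,1) = 49.5800; S(2,2) = 27.9946
Terminal payoffs V(N, i) = max(S_T - K, 0):
  V(2,0) = 36.149026; V(2,1) = 0.000000; V(2,2) = 0.000000
Backward induction: V(k, i) = exp(-r*dt) * [p * V(k+1, i) + (1-p) * V(k+1, i+1)].
  V(1,0) = exp(-r*dt) * [p*36.149026 + (1-p)*0.000000] = 17.200860
  V(1,1) = exp(-r*dt) * [p*0.000000 + (1-p)*0.000000] = 0.000000
  V(0,0) = exp(-r*dt) * [p*17.200860 + (1-p)*0.000000] = 8.184718

Answer: Price = V(0,0) = 8.1847


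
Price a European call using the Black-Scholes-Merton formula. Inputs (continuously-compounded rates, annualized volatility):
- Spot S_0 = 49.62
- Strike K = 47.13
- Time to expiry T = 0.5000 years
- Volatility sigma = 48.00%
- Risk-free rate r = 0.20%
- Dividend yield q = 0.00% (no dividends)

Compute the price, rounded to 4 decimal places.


d1 = (ln(S/K) + (r - q + 0.5*sigma^2) * T) / (sigma * sqrt(T)) = 0.32433879
d2 = d1 - sigma * sqrt(T) = -0.01507246
exp(-rT) = 0.99900050; exp(-qT) = 1.00000000
C = S_0 * exp(-qT) * N(d1) - K * exp(-rT) * N(d2)
N(d1) = 0.62715922; N(d2) = 0.49398719
C = 49.6200 * 1.00000000 * 0.62715922 - 47.1300 * 0.99900050 * 0.49398719 = 7.8613

Answer: Price = 7.8613


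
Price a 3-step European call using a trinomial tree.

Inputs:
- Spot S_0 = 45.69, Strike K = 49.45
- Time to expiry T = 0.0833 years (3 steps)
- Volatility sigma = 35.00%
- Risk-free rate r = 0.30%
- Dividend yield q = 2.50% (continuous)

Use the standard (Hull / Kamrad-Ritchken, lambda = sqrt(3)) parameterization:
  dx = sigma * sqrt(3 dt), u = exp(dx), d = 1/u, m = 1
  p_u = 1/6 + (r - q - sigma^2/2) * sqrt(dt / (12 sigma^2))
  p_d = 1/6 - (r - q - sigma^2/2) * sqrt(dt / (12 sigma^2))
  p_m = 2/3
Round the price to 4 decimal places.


Answer: Price = V(0,0) = 0.5991

Derivation:
dt = T/N = 0.027767; dx = sigma*sqrt(3*dt) = 0.101016
u = exp(dx) = 1.106294; d = 1/u = 0.903918
p_u = 0.155225, p_m = 0.666667, p_d = 0.178108
Discount per step: exp(-r*dt) = 0.999917
Stock lattice S(k, j) with j the centered position index:
  k=0: S(0,+0) = 45.6900
  k=1: S(1,-1) = 41.3000; S(1,+0) = 45.6900; S(1,+1) = 50.5466
  k=2: S(2,-2) = 37.3319; S(2,-1) = 41.3000; S(2,+0) = 45.6900; S(2,+1) = 50.5466; S(2,+2) = 55.9194
  k=3: S(3,-3) = 33.7450; S(3,-2) = 37.3319; S(3,-1) = 41.3000; S(3,+0) = 45.6900; S(3,+1) = 50.5466; S(3,+2) = 55.9194; S(3,+3) = 61.8633
Terminal payoffs V(N, j) = max(S_T - K, 0):
  V(3,-3) = 0.000000; V(3,-2) = 0.000000; V(3,-1) = 0.000000; V(3,+0) = 0.000000; V(3,+1) = 1.096593; V(3,+2) = 6.469415; V(3,+3) = 12.413338
Backward induction: V(k, j) = exp(-r*dt) * [p_u * V(k+1, j+1) + p_m * V(k+1, j) + p_d * V(k+1, j-1)]
  V(2,-2) = exp(-r*dt) * [p_u*0.000000 + p_m*0.000000 + p_d*0.000000] = 0.000000
  V(2,-1) = exp(-r*dt) * [p_u*0.000000 + p_m*0.000000 + p_d*0.000000] = 0.000000
  V(2,+0) = exp(-r*dt) * [p_u*1.096593 + p_m*0.000000 + p_d*0.000000] = 0.170205
  V(2,+1) = exp(-r*dt) * [p_u*6.469415 + p_m*1.096593 + p_d*0.000000] = 1.735133
  V(2,+2) = exp(-r*dt) * [p_u*12.413338 + p_m*6.469415 + p_d*1.096593] = 6.434580
  V(1,-1) = exp(-r*dt) * [p_u*0.170205 + p_m*0.000000 + p_d*0.000000] = 0.026418
  V(1,+0) = exp(-r*dt) * [p_u*1.735133 + p_m*0.170205 + p_d*0.000000] = 0.382774
  V(1,+1) = exp(-r*dt) * [p_u*6.434580 + p_m*1.735133 + p_d*0.170205] = 2.185696
  V(0,+0) = exp(-r*dt) * [p_u*2.185696 + p_m*0.382774 + p_d*0.026418] = 0.599113


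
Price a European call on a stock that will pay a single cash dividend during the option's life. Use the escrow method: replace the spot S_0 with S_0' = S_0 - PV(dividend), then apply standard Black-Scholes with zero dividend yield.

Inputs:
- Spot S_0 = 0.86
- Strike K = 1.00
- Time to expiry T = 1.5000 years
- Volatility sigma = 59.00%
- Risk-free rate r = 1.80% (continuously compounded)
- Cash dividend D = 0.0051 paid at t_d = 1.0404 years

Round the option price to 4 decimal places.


PV(D) = D * exp(-r * t_d) = 0.0051 * 0.98144706 = 0.00500538
S_0' = S_0 - PV(D) = 0.8600 - 0.00500538 = 0.85499462
d1 = (ln(S_0'/K) + (r + sigma^2/2)*T) / (sigma*sqrt(T)) = 0.18186409
d2 = d1 - sigma*sqrt(T) = -0.54073538
exp(-rT) = 0.97336124
N(d1) = 0.57215531; N(d2) = 0.29434499
C = S_0' * N(d1) - K * exp(-rT) * N(d2) = 0.85499462 * 0.57215531 - 1.0000 * 0.97336124 * 0.29434499 = 0.2027

Answer: Price = 0.2027


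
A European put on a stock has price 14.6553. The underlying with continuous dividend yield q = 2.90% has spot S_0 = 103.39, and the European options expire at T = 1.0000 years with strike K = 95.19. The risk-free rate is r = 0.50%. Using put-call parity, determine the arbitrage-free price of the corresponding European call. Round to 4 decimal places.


Answer: Call price = 20.3748

Derivation:
Put-call parity: C - P = S_0 * exp(-qT) - K * exp(-rT).
S_0 * exp(-qT) = 103.3900 * 0.97141646 = 100.43474826
K * exp(-rT) = 95.1900 * 0.99501248 = 94.71523789
C = P + S*exp(-qT) - K*exp(-rT)
C = 14.6553 + 100.43474826 - 94.71523789 = 20.3748


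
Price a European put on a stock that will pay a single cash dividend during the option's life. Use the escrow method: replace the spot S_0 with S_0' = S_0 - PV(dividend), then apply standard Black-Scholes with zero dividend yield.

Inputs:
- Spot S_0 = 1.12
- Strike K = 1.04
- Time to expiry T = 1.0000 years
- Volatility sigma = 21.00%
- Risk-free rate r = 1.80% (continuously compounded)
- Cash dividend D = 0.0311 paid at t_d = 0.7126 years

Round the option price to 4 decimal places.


PV(D) = D * exp(-r * t_d) = 0.0311 * 0.98725511 = 0.03070363
S_0' = S_0 - PV(D) = 1.1200 - 0.03070363 = 1.08929637
d1 = (ln(S_0'/K) + (r + sigma^2/2)*T) / (sigma*sqrt(T)) = 0.41124399
d2 = d1 - sigma*sqrt(T) = 0.20124399
exp(-rT) = 0.98216103
N(-d1) = 0.34044682; N(-d2) = 0.42025390
P = K * exp(-rT) * N(-d2) - S_0' * N(-d1) = 1.0400 * 0.98216103 * 0.42025390 - 1.08929637 * 0.34044682 = 0.0584

Answer: Price = 0.0584


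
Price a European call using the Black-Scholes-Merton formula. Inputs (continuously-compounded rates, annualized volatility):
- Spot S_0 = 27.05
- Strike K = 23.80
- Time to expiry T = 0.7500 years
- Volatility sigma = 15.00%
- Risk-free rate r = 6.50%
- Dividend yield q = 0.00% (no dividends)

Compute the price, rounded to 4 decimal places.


Answer: Price = 4.5108

Derivation:
d1 = (ln(S/K) + (r - q + 0.5*sigma^2) * T) / (sigma * sqrt(T)) = 1.42558501
d2 = d1 - sigma * sqrt(T) = 1.29568120
exp(-rT) = 0.95241920; exp(-qT) = 1.00000000
C = S_0 * exp(-qT) * N(d1) - K * exp(-rT) * N(d2)
N(d1) = 0.92300592; N(d2) = 0.90245733
C = 27.0500 * 1.00000000 * 0.92300592 - 23.8000 * 0.95241920 * 0.90245733 = 4.5108


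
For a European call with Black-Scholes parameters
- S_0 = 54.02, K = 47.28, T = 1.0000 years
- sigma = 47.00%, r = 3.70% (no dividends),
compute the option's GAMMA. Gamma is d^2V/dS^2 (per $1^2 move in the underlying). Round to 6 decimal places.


d1 = 0.5972701601; d2 = 0.1272701601
phi(d1) = 0.3337695964; exp(-qT) = 1.0000000000; exp(-rT) = 0.9636761353
Gamma = exp(-qT) * phi(d1) / (S * sigma * sqrt(T)) = 1.0000000000 * 0.3337695964 / (54.0200 * 0.4700 * 1.0000000000) = 0.013146

Answer: Gamma = 0.013146


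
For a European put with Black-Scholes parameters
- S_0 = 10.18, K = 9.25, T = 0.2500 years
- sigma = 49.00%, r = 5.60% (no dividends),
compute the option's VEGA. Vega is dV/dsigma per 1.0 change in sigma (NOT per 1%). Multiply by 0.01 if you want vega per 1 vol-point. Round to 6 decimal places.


d1 = 0.5706692228; d2 = 0.3256692228
phi(d1) = 0.3389949006; exp(-qT) = 1.0000000000; exp(-rT) = 0.9860975443
Vega = S * exp(-qT) * phi(d1) * sqrt(T) = 10.1800 * 1.0000000000 * 0.3389949006 * 0.5000000000 = 1.725484

Answer: Vega = 1.725484


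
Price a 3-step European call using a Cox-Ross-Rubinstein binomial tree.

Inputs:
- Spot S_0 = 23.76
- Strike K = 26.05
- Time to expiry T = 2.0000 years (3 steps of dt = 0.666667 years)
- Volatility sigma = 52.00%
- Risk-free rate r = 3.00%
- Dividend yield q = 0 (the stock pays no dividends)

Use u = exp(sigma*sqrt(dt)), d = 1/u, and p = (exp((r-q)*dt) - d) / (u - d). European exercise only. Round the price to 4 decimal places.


Answer: Price = V(0,0) = 7.0217

Derivation:
dt = T/N = 0.666667
u = exp(sigma*sqrt(dt)) = 1.528945; d = 1/u = 0.654046
p = (exp((r-q)*dt) - d) / (u - d) = 0.418512
Discount per step: exp(-r*dt) = 0.980199
Stock lattice S(k, i) with i counting down-moves:
  k=0: S(0,0) = 23.7600
  k=1: S(1,0) = 36.3277; S(1,1) = 15.5401
  k=2: S(2,0) = 55.5431; S(2,1) = 23.7600; S(2,2) = 10.1639
  k=3: S(3,0) = 84.9224; S(3,1) = 36.3277; S(3,2) = 15.5401; S(3,3) = 6.6477
Terminal payoffs V(N, i) = max(S_T - K, 0):
  V(3,0) = 58.872422; V(3,1) = 10.277743; V(3,2) = 0.000000; V(3,3) = 0.000000
Backward induction: V(k, i) = exp(-r*dt) * [p * V(k+1, i) + (1-p) * V(k+1, i+1)].
  V(2,0) = exp(-r*dt) * [p*58.872422 + (1-p)*10.277743] = 30.008960
  V(2,1) = exp(-r*dt) * [p*10.277743 + (1-p)*0.000000] = 4.216182
  V(2,2) = exp(-r*dt) * [p*0.000000 + (1-p)*0.000000] = 0.000000
  V(1,0) = exp(-r*dt) * [p*30.008960 + (1-p)*4.216182] = 14.713527
  V(1,1) = exp(-r*dt) * [p*4.216182 + (1-p)*0.000000] = 1.729582
  V(0,0) = exp(-r*dt) * [p*14.713527 + (1-p)*1.729582] = 7.021667


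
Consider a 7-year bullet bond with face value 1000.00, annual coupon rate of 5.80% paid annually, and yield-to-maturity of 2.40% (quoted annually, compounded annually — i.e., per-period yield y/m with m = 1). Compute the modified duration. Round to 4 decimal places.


Answer: Modified duration = 5.9177

Derivation:
Coupon per period c = face * coupon_rate / m = 58.000000
Periods per year m = 1; per-period yield y/m = 0.024000
Number of cashflows N = 7
Cashflows (t years, CF_t, discount factor 1/(1+y/m)^(m*t), PV):
  t = 1.0000: CF_t = 58.000000, DF = 0.976562, PV = 56.640625
  t = 2.0000: CF_t = 58.000000, DF = 0.953674, PV = 55.313110
  t = 3.0000: CF_t = 58.000000, DF = 0.931323, PV = 54.016709
  t = 4.0000: CF_t = 58.000000, DF = 0.909495, PV = 52.750693
  t = 5.0000: CF_t = 58.000000, DF = 0.888178, PV = 51.514348
  t = 6.0000: CF_t = 58.000000, DF = 0.867362, PV = 50.306981
  t = 7.0000: CF_t = 1058.000000, DF = 0.847033, PV = 896.160858
Price P = sum_t PV_t = 1216.703325
First compute Macaulay numerator sum_t t * PV_t:
  t * PV_t at t = 1.0000: 56.640625
  t * PV_t at t = 2.0000: 110.626221
  t * PV_t at t = 3.0000: 162.050128
  t * PV_t at t = 4.0000: 211.002771
  t * PV_t at t = 5.0000: 257.571742
  t * PV_t at t = 6.0000: 301.841885
  t * PV_t at t = 7.0000: 6273.126007
Macaulay duration D = 7372.859378 / 1216.703325 = 6.059702
Modified duration = D / (1 + y/m) = 6.059702 / (1 + 0.024000) = 5.917678


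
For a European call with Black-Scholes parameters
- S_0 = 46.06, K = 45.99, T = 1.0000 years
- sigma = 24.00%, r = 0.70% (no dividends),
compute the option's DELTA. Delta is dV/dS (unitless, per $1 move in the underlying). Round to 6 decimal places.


Answer: Delta = 0.561788

Derivation:
d1 = 0.1555038035; d2 = -0.0844961965
phi(d1) = 0.3941478250; exp(-qT) = 1.0000000000; exp(-rT) = 0.9930244429
N(d1) = 0.5617879222
Delta = exp(-qT) * N(d1) = 1.0000000000 * 0.5617879222 = 0.561788


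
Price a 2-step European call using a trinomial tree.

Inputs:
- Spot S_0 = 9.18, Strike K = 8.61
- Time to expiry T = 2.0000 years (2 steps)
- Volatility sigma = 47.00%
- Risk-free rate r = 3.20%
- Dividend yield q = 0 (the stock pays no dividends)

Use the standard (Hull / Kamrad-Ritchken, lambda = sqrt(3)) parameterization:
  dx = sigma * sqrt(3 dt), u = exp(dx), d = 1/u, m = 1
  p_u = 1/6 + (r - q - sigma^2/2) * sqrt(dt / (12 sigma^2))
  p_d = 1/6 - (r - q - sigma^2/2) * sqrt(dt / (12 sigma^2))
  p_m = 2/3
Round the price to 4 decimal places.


dt = T/N = 1.000000; dx = sigma*sqrt(3*dt) = 0.814064
u = exp(dx) = 2.257062; d = 1/u = 0.443054
p_u = 0.118482, p_m = 0.666667, p_d = 0.214851
Discount per step: exp(-r*dt) = 0.968507
Stock lattice S(k, j) with j the centered position index:
  k=0: S(0,+0) = 9.1800
  k=1: S(1,-1) = 4.0672; S(1,+0) = 9.1800; S(1,+1) = 20.7198
  k=2: S(2,-2) = 1.8020; S(2,-1) = 4.0672; S(2,+0) = 9.1800; S(2,+1) = 20.7198; S(2,+2) = 46.7659
Terminal payoffs V(N, j) = max(S_T - K, 0):
  V(2,-2) = 0.000000; V(2,-1) = 0.000000; V(2,+0) = 0.570000; V(2,+1) = 12.109827; V(2,+2) = 38.155931
Backward induction: V(k, j) = exp(-r*dt) * [p_u * V(k+1, j+1) + p_m * V(k+1, j) + p_d * V(k+1, j-1)]
  V(1,-1) = exp(-r*dt) * [p_u*0.570000 + p_m*0.000000 + p_d*0.000000] = 0.065408
  V(1,+0) = exp(-r*dt) * [p_u*12.109827 + p_m*0.570000 + p_d*0.000000] = 1.757648
  V(1,+1) = exp(-r*dt) * [p_u*38.155931 + p_m*12.109827 + p_d*0.570000] = 12.316007
  V(0,+0) = exp(-r*dt) * [p_u*12.316007 + p_m*1.757648 + p_d*0.065408] = 2.561748

Answer: Price = V(0,0) = 2.5617


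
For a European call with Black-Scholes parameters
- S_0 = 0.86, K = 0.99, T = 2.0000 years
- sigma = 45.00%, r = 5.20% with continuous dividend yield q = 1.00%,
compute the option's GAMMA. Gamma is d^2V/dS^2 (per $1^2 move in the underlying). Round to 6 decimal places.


d1 = 0.2289885897; d2 = -0.4074075134
phi(d1) = 0.3886187783; exp(-qT) = 0.9801986733; exp(-rT) = 0.9012252974
Gamma = exp(-qT) * phi(d1) / (S * sigma * sqrt(T)) = 0.9801986733 * 0.3886187783 / (0.8600 * 0.4500 * 1.4142135624) = 0.696004

Answer: Gamma = 0.696004


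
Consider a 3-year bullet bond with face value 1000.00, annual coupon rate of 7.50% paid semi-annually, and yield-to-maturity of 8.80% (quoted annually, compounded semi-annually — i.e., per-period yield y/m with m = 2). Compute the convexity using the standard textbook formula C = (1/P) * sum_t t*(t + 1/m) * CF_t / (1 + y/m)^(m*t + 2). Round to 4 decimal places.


Coupon per period c = face * coupon_rate / m = 37.500000
Periods per year m = 2; per-period yield y/m = 0.044000
Number of cashflows N = 6
Cashflows (t years, CF_t, discount factor 1/(1+y/m)^(m*t), PV):
  t = 0.5000: CF_t = 37.500000, DF = 0.957854, PV = 35.919540
  t = 1.0000: CF_t = 37.500000, DF = 0.917485, PV = 34.405690
  t = 1.5000: CF_t = 37.500000, DF = 0.878817, PV = 32.955642
  t = 2.0000: CF_t = 37.500000, DF = 0.841779, PV = 31.566707
  t = 2.5000: CF_t = 37.500000, DF = 0.806302, PV = 30.236309
  t = 3.0000: CF_t = 1037.500000, DF = 0.772320, PV = 801.281495
Price P = sum_t PV_t = 966.365383
Convexity numerator sum_t t*(t + 1/m) * CF_t / (1+y/m)^(m*t + 2):
  t = 0.5000: term = 16.477821
  t = 1.0000: term = 47.350060
  t = 1.5000: term = 90.708927
  t = 2.0000: term = 144.809909
  t = 2.5000: term = 208.060214
  t = 3.0000: term = 7719.219938
Convexity = (1/P) * sum = 8226.626868 / 966.365383 = 8.512957

Answer: Convexity = 8.5130


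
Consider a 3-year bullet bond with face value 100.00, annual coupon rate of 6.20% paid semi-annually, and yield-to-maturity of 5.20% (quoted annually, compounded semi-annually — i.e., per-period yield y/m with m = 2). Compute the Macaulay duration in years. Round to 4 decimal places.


Answer: Macaulay duration = 2.7868 years

Derivation:
Coupon per period c = face * coupon_rate / m = 3.100000
Periods per year m = 2; per-period yield y/m = 0.026000
Number of cashflows N = 6
Cashflows (t years, CF_t, discount factor 1/(1+y/m)^(m*t), PV):
  t = 0.5000: CF_t = 3.100000, DF = 0.974659, PV = 3.021442
  t = 1.0000: CF_t = 3.100000, DF = 0.949960, PV = 2.944876
  t = 1.5000: CF_t = 3.100000, DF = 0.925887, PV = 2.870249
  t = 2.0000: CF_t = 3.100000, DF = 0.902424, PV = 2.797514
  t = 2.5000: CF_t = 3.100000, DF = 0.879555, PV = 2.726622
  t = 3.0000: CF_t = 103.100000, DF = 0.857266, PV = 88.384173
Price P = sum_t PV_t = 102.744876
Macaulay numerator sum_t t * PV_t:
  t * PV_t at t = 0.5000: 1.510721
  t * PV_t at t = 1.0000: 2.944876
  t * PV_t at t = 1.5000: 4.305374
  t * PV_t at t = 2.0000: 5.595028
  t * PV_t at t = 2.5000: 6.816554
  t * PV_t at t = 3.0000: 265.152518
Macaulay duration D = (sum_t t * PV_t) / P = 286.325071 / 102.744876 = 2.786758


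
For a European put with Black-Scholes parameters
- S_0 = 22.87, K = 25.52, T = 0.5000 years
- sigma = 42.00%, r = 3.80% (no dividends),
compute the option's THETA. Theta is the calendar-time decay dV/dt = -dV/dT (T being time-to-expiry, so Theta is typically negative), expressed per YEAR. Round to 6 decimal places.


Answer: Theta = -2.034330

Derivation:
d1 = -0.1566963794; d2 = -0.4536812275
phi(d1) = 0.3940744568; exp(-qT) = 1.0000000000; exp(-rT) = 0.9811793622
Theta = -S*exp(-qT)*phi(d1)*sigma/(2*sqrt(T)) + r*K*exp(-rT)*N(-d2) - q*S*exp(-qT)*N(-d1)
N(-d1) = 0.5622579297; N(-d2) = 0.6749708598; sqrt(T) = 0.7071067812
Term 1 = -22.8700 * 1.0000000000 * 0.3940744568 * 0.4200 / (2 * 0.7071067812) = -2.6765708433
Term 2 = 0.0380 * 25.5200 * 0.9811793622 * 0.6749708598 = 0.6422405092
Term 3 = 0 (no dividend yield, q = 0)
Theta = -2.6765708433 + (0.6422405092) + (0.0000000000) = -2.034330


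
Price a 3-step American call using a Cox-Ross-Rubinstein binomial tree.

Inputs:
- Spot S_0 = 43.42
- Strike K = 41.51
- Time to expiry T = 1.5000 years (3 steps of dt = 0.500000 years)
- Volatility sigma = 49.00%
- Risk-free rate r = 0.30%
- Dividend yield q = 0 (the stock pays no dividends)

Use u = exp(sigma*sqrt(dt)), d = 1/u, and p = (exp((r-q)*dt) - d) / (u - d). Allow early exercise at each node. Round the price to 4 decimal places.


dt = T/N = 0.500000
u = exp(sigma*sqrt(dt)) = 1.414084; d = 1/u = 0.707171
p = (exp((r-q)*dt) - d) / (u - d) = 0.416359
Discount per step: exp(-r*dt) = 0.998501
Stock lattice S(k, i) with i counting down-moves:
  k=0: S(0,0) = 43.4200
  k=1: S(1,0) = 61.3995; S(1,1) = 30.7054
  k=2: S(2,0) = 86.8242; S(2,1) = 43.4200; S(2,2) = 21.7140
  k=3: S(3,0) = 122.7767; S(3,1) = 61.3995; S(3,2) = 30.7054; S(3,3) = 15.3555
Terminal payoffs V(N, i) = max(S_T - K, 0):
  V(3,0) = 81.266685; V(3,1) = 19.889549; V(3,2) = 0.000000; V(3,3) = 0.000000
Backward induction: V(k, i) = exp(-r*dt) * [p * V(k+1, i) + (1-p) * V(k+1, i+1)]; then take max(V_cont, immediate exercise) for American.
  V(2,0) = exp(-r*dt) * [p*81.266685 + (1-p)*19.889549] = 45.376368; exercise = 45.314150; V(2,0) = max -> 45.376368
  V(2,1) = exp(-r*dt) * [p*19.889549 + (1-p)*0.000000] = 8.268784; exercise = 1.910000; V(2,1) = max -> 8.268784
  V(2,2) = exp(-r*dt) * [p*0.000000 + (1-p)*0.000000] = 0.000000; exercise = 0.000000; V(2,2) = max -> 0.000000
  V(1,0) = exp(-r*dt) * [p*45.376368 + (1-p)*8.268784] = 23.683317; exercise = 19.889549; V(1,0) = max -> 23.683317
  V(1,1) = exp(-r*dt) * [p*8.268784 + (1-p)*0.000000] = 3.437624; exercise = 0.000000; V(1,1) = max -> 3.437624
  V(0,0) = exp(-r*dt) * [p*23.683317 + (1-p)*3.437624] = 11.849317; exercise = 1.910000; V(0,0) = max -> 11.849317

Answer: Price = V(0,0) = 11.8493
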